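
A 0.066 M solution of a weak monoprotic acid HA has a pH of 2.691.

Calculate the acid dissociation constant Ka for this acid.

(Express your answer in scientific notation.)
K_a = 6.49e-05

[H⁺] = 10^(−pH) = 10^(−2.691) = 2.037e-03 M. For HA ⇌ H⁺ + A⁻, Ka = x²/(C − x) = (2.037e-03)²/(0.066 − 2.037e-03) = 6.49e-05.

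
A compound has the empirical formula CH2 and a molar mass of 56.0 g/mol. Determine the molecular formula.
Empirical formula mass of CH2 = 14.03 g/mol
Multiplier = 56.0 / 14.03 ≈ 4
Molecular formula = (CH2) × 4 = C4H8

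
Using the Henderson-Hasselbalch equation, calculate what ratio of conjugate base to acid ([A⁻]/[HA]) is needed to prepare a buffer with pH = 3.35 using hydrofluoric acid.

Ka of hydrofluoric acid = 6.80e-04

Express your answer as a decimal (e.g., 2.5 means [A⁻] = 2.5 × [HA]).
[A⁻]/[HA] = 1.522

pKa = −log(6.80e-04) = 3.1675. pH = pKa + log([A⁻]/[HA]). 3.35 = 3.1675 + log(ratio). log(ratio) = 3.35 − 3.1675 = 0.1825. ratio = 10^(0.1825) = 1.522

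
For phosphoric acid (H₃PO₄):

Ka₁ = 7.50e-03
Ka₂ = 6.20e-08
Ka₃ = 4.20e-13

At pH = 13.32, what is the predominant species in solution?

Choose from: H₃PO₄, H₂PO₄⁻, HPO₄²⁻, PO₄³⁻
PO₄³⁻

pKa1 = 2.12, pKa2 = 7.21, pKa3 = 12.38. Each pKa is the crossover between adjacent species; pH = 13.32 lies in the region where PO₄³⁻ predominates.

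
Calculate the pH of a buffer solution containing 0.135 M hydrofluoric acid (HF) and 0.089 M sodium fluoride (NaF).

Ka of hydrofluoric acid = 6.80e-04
pH = 2.99

pKa = -log(6.80e-04) = 3.17. pH = pKa + log([A⁻]/[HA]) = 3.17 + log(0.089/0.135)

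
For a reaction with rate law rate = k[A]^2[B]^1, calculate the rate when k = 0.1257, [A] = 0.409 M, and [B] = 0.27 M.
0.005677 M/s

rate = k·[A]^2·[B]^1 = 0.1257·(0.409)^2·(0.27)^1 = 0.1257·0.167281·0.27 = 0.005677 M/s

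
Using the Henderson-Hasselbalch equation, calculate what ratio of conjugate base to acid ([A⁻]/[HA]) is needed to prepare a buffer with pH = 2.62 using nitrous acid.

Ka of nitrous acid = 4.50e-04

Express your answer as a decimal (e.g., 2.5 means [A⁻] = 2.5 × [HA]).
[A⁻]/[HA] = 0.188

pKa = −log(4.50e-04) = 3.3468. pH = pKa + log([A⁻]/[HA]). 2.62 = 3.3468 + log(ratio). log(ratio) = 2.62 − 3.3468 = -0.7268. ratio = 10^(-0.7268) = 0.188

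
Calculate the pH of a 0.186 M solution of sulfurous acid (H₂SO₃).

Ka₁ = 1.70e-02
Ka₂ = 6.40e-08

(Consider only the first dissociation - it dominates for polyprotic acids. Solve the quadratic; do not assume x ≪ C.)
pH = 1.32

x² + Ka₁·x − Ka₁·C = 0 with Ka₁ = 1.70e-02, C = 0.186.
x = (−Ka₁ + √(Ka₁² + 4·Ka₁·C))/2 = 4.8370e-02 M, so pH = 1.32.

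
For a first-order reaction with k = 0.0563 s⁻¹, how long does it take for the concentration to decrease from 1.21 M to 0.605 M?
12.31 s

From ln[A] = ln[A]₀ - k·t: t = ln([A]₀/[A])/k = ln(1.21/0.605)/0.0563 = ln(2.0000)/0.0563 = 0.6931/0.0563 = 12.31 s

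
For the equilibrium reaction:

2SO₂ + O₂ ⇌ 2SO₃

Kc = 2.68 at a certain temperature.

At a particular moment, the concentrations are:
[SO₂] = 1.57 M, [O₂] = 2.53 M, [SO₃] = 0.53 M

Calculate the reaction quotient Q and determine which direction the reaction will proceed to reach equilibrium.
Q = 0.045, Q < K, reaction proceeds forward (toward products)

Q = ([SO₃]^2) / ([SO₂]^2 × [O₂])
  = ((0.53)^2) / ((1.57)^2·(2.53)) = 0.2809/6.2362 = 0.04504
Since Q = 0.04504 < Kc = 2.68, the reaction proceeds forward (toward products) to reach equilibrium.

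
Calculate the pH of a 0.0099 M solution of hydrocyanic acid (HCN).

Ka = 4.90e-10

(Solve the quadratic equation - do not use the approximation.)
pH = 5.66

x² + Ka×x - Ka×C = 0. Using quadratic formula: [H⁺] = 2.2023e-06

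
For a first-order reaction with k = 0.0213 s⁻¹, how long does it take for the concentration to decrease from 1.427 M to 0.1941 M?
93.66 s

From ln[A] = ln[A]₀ - k·t: t = ln([A]₀/[A])/k = ln(1.427/0.1941)/0.0213 = ln(7.3519)/0.0213 = 1.9950/0.0213 = 93.66 s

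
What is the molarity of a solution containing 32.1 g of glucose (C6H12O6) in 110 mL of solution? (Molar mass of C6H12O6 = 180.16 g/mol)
Moles of C6H12O6 = 32.1 g ÷ 180.16 g/mol = 0.178175 mol
Volume = 110 mL = 0.11 L
Molarity = 0.178175 mol ÷ 0.11 L = 1.62 M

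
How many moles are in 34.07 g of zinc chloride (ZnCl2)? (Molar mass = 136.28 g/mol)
Moles = 34.07 g ÷ 136.28 g/mol = 0.25 mol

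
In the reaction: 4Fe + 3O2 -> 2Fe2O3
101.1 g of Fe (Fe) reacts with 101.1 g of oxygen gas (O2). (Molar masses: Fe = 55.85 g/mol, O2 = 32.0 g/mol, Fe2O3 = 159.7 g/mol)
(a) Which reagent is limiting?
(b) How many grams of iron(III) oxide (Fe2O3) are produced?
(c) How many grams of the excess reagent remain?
(a) Fe, (b) 144.5 g, (c) 57.66 g

Moles of Fe = 101.1 g ÷ 55.85 g/mol = 1.81021 mol
Moles of O2 = 101.1 g ÷ 32.0 g/mol = 3.15937 mol
Moles ÷ coefficient: Fe: 1.81021/4 = 0.4526, O2: 3.15937/3 = 1.053
(a) Fe has the smaller value, so Fe is the limiting reagent.
(b) Moles of Fe2O3 = 1.81021 mol Fe × (2/4) = 0.905103 mol; mass = 0.905103 mol × 159.7 g/mol = 144.5 g
(c) O2 consumed = 1.81021 × (3/4) = 1.35765 mol; remaining = 3.15937 − 1.35765 = 1.80172 mol; mass = 1.80172 mol × 32.0 g/mol = 57.66 g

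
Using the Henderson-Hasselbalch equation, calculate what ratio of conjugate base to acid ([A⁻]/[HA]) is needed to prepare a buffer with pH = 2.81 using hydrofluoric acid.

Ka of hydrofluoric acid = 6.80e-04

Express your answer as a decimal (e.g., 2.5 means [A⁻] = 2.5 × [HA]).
[A⁻]/[HA] = 0.439

pKa = −log(6.80e-04) = 3.1675. pH = pKa + log([A⁻]/[HA]). 2.81 = 3.1675 + log(ratio). log(ratio) = 2.81 − 3.1675 = -0.3575. ratio = 10^(-0.3575) = 0.439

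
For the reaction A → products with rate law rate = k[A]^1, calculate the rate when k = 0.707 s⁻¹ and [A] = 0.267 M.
0.1888 M/s

rate = k·[A]^1 = 0.707·(0.267)^1 = 0.707·0.267 = 0.1888 M/s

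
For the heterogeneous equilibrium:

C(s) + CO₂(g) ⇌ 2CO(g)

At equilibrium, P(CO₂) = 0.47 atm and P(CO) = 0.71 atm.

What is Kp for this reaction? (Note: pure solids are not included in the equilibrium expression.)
K_p = 1.073

Solid C is excluded.
Kp = P(CO)²/P(CO₂) = (0.71)²/0.47 = 0.5041/0.47 = 1.073.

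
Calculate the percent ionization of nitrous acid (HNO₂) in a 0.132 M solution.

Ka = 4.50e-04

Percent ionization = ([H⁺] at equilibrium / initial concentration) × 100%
Percent ionization = 5.67%

Let x = [H⁺]. Ka = x²/(C - x) ⇒ x² + (4.50e-04)x - (4.50e-04)(0.132) = 0. x = 7.4854e-03. Percent = (7.4854e-03/0.132) × 100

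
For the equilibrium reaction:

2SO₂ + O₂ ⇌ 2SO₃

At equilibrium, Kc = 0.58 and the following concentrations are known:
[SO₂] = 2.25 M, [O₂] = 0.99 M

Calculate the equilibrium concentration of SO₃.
[SO₃] = 1.7050 M

Kc = ([SO₃]^2) / ([SO₂]^2 × [O₂]) = 0.58
[SO₃]^2 = Kc · (reactant terms)/(other product terms) = 0.58 · 5.0119 / 1 = 2.9069
[SO₃] = (2.9069)^(1/2) = 1.7050 M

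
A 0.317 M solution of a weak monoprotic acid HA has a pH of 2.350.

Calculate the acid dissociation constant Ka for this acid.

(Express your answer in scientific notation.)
K_a = 6.38e-05

[H⁺] = 10^(−pH) = 10^(−2.350) = 4.467e-03 M. For HA ⇌ H⁺ + A⁻, Ka = x²/(C − x) = (4.467e-03)²/(0.317 − 4.467e-03) = 6.38e-05.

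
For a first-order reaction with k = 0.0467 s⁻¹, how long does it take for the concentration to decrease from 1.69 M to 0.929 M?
12.81 s

From ln[A] = ln[A]₀ - k·t: t = ln([A]₀/[A])/k = ln(1.69/0.929)/0.0467 = ln(1.8192)/0.0467 = 0.5984/0.0467 = 12.81 s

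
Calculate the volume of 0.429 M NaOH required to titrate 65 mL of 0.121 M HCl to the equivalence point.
V_{base} = 18.3 mL

At equivalence: moles acid = moles base.
moles HCl = 0.121 M × 0.065 L = 0.007865 mol
V_NaOH = 0.007865 mol ÷ 0.429 M = 0.01833 L = 18.3 mL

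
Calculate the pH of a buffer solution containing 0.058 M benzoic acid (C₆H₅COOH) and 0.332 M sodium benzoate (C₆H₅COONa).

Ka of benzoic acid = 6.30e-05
pH = 4.96

pKa = -log(6.30e-05) = 4.20. pH = pKa + log([A⁻]/[HA]) = 4.20 + log(0.332/0.058)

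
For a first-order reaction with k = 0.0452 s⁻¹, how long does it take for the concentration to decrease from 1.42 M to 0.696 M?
15.78 s

From ln[A] = ln[A]₀ - k·t: t = ln([A]₀/[A])/k = ln(1.42/0.696)/0.0452 = ln(2.0402)/0.0452 = 0.7131/0.0452 = 15.78 s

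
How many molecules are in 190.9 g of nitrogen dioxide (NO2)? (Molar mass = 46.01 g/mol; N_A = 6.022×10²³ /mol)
Moles = 190.9 g ÷ 46.01 g/mol = 4.1491 mol
Molecules = 4.1491 mol × 6.022×10²³ /mol = 2.499e+24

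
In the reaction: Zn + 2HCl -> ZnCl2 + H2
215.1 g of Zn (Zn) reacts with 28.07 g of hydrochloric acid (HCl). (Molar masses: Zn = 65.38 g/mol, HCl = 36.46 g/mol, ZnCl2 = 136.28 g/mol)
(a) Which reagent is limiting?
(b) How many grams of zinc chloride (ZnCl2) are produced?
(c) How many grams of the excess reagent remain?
(a) HCl, (b) 52.46 g, (c) 189.9 g

Moles of Zn = 215.1 g ÷ 65.38 g/mol = 3.29 mol
Moles of HCl = 28.07 g ÷ 36.46 g/mol = 0.769885 mol
Moles ÷ coefficient: Zn: 3.29/1 = 3.29, HCl: 0.769885/2 = 0.3849
(a) HCl has the smaller value, so HCl is the limiting reagent.
(b) Moles of ZnCl2 = 0.769885 mol HCl × (1/2) = 0.384942 mol; mass = 0.384942 mol × 136.28 g/mol = 52.46 g
(c) Zn consumed = 0.769885 × (1/2) = 0.384942 mol; remaining = 3.29 − 0.384942 = 2.90505 mol; mass = 2.90505 mol × 65.38 g/mol = 189.9 g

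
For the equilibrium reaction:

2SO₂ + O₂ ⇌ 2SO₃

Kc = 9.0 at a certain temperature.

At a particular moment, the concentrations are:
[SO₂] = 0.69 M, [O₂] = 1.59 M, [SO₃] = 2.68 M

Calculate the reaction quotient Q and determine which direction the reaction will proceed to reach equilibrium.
Q = 9.488, Q > K, reaction proceeds reverse (toward reactants)

Q = ([SO₃]^2) / ([SO₂]^2 × [O₂])
  = ((2.68)^2) / ((0.69)^2·(1.59)) = 7.1824/0.757 = 9.488
Since Q = 9.488 > Kc = 9.0, the reaction proceeds reverse (toward reactants) to reach equilibrium.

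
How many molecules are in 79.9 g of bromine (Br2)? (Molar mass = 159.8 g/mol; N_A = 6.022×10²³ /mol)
Moles = 79.9 g ÷ 159.8 g/mol = 0.5 mol
Molecules = 0.5 mol × 6.022×10²³ /mol = 3.011e+23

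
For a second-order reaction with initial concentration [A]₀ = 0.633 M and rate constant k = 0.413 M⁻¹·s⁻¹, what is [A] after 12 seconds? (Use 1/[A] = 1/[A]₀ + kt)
0.1530 M

1/[A] = 1/[A]₀ + k·t = 1/0.633 + (0.413)·(12) = 1.5798 + 4.9560 = 6.5358
[A] = 1/6.5358 = 0.1530 M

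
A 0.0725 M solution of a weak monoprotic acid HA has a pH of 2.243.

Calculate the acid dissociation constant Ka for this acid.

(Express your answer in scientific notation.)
K_a = 4.89e-04

[H⁺] = 10^(−pH) = 10^(−2.243) = 5.715e-03 M. For HA ⇌ H⁺ + A⁻, Ka = x²/(C − x) = (5.715e-03)²/(0.0725 − 5.715e-03) = 4.89e-04.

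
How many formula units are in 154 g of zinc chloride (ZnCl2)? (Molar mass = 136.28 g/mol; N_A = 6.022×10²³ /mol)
Moles = 154 g ÷ 136.28 g/mol = 1.13003 mol
Formula units = 1.13003 mol × 6.022×10²³ /mol = 6.805e+23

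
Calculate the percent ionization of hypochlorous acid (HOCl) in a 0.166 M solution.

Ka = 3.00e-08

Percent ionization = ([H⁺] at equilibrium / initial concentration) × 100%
Percent ionization = 0.0425%

Let x = [H⁺]. Ka = x²/(C - x) ⇒ x² + (3.00e-08)x - (3.00e-08)(0.166) = 0. x = 7.0554e-05. Percent = (7.0554e-05/0.166) × 100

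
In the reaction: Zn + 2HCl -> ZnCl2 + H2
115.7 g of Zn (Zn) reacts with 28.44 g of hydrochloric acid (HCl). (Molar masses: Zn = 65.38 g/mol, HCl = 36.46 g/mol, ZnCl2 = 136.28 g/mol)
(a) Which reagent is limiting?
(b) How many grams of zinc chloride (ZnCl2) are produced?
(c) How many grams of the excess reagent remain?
(a) HCl, (b) 53.15 g, (c) 90.2 g

Moles of Zn = 115.7 g ÷ 65.38 g/mol = 1.76965 mol
Moles of HCl = 28.44 g ÷ 36.46 g/mol = 0.780033 mol
Moles ÷ coefficient: Zn: 1.76965/1 = 1.77, HCl: 0.780033/2 = 0.39
(a) HCl has the smaller value, so HCl is the limiting reagent.
(b) Moles of ZnCl2 = 0.780033 mol HCl × (1/2) = 0.390016 mol; mass = 0.390016 mol × 136.28 g/mol = 53.15 g
(c) Zn consumed = 0.780033 × (1/2) = 0.390016 mol; remaining = 1.76965 − 0.390016 = 1.37964 mol; mass = 1.37964 mol × 65.38 g/mol = 90.2 g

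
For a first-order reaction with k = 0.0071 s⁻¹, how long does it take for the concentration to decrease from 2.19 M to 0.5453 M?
195.82 s

From ln[A] = ln[A]₀ - k·t: t = ln([A]₀/[A])/k = ln(2.19/0.5453)/0.0071 = ln(4.0161)/0.0071 = 1.3903/0.0071 = 195.82 s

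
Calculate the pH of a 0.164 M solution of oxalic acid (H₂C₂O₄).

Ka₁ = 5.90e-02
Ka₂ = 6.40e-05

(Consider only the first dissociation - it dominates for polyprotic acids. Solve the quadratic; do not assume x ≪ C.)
pH = 1.14

x² + Ka₁·x − Ka₁·C = 0 with Ka₁ = 5.90e-02, C = 0.164.
x = (−Ka₁ + √(Ka₁² + 4·Ka₁·C))/2 = 7.3195e-02 M, so pH = 1.14.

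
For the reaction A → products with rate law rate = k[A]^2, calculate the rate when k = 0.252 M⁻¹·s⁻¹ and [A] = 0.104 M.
0.002726 M/s

rate = k·[A]^2 = 0.252·(0.104)^2 = 0.252·0.010816 = 0.002726 M/s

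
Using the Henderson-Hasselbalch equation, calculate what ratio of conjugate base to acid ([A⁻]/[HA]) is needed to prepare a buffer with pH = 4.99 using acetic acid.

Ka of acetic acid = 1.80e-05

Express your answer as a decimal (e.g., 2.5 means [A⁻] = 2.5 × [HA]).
[A⁻]/[HA] = 1.759

pKa = −log(1.80e-05) = 4.7447. pH = pKa + log([A⁻]/[HA]). 4.99 = 4.7447 + log(ratio). log(ratio) = 4.99 − 4.7447 = 0.2453. ratio = 10^(0.2453) = 1.759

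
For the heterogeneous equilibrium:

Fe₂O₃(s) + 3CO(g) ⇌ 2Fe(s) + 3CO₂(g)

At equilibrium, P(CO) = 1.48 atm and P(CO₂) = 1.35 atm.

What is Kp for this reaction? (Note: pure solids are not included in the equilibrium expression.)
K_p = 0.759

Solids (Fe₂O₃, Fe) are excluded.
Kp = P(CO₂)³/P(CO)³ = (1.35)³/(1.48)³ = 2.46/3.242 = 0.759.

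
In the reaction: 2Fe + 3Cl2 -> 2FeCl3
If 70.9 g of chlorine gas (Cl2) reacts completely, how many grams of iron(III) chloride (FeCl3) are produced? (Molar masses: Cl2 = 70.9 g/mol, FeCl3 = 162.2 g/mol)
Moles of Cl2 = 70.9 g ÷ 70.9 g/mol = 1 mol
Mole ratio: 2 mol FeCl3 / 3 mol Cl2
Moles of FeCl3 = 1 × (2/3) = 0.666667 mol
Mass of FeCl3 = 0.666667 mol × 162.2 g/mol = 108.1 g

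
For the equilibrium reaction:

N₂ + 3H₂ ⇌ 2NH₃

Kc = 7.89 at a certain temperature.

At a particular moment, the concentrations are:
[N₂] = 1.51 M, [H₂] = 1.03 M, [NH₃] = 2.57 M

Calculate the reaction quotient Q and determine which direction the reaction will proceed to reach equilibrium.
Q = 4.003, Q < K, reaction proceeds forward (toward products)

Q = ([NH₃]^2) / ([N₂] × [H₂]^3)
  = ((2.57)^2) / ((1.51)·(1.03)^3) = 6.6049/1.65 = 4.003
Since Q = 4.003 < Kc = 7.89, the reaction proceeds forward (toward products) to reach equilibrium.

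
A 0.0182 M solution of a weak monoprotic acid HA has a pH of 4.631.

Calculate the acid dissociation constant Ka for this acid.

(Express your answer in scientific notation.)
K_a = 3.01e-08

[H⁺] = 10^(−pH) = 10^(−4.631) = 2.339e-05 M. For HA ⇌ H⁺ + A⁻, Ka = x²/(C − x) = (2.339e-05)²/(0.0182 − 2.339e-05) = 3.01e-08.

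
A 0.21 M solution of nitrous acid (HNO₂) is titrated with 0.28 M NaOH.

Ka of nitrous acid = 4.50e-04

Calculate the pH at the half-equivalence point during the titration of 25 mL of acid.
pH = pKa = 3.35

At the half-equivalence point, [HA] = [A⁻], so by Henderson–Hasselbalch pH = pKa + log(1) = pKa.
pKa = −log(4.50e-04) = 3.35.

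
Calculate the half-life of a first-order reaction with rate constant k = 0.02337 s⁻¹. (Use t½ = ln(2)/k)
29.66 s

t½ = ln(2)/k = 0.6931/0.02337 = 29.66 s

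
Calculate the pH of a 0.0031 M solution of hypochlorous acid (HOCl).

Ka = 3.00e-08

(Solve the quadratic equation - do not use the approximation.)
pH = 5.02

x² + Ka×x - Ka×C = 0. Using quadratic formula: [H⁺] = 9.6287e-06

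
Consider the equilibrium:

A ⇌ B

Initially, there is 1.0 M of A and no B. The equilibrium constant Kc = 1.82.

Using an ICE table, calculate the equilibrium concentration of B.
[B] = 0.645 M

ICE: [A] = 1.0 − x, [B] = x.
Kc = x/(1.0 − x) = 1.82 ⇒ x = 1.82·1.0/(1 + 1.82) = 1.82/2.82 = 0.6454.
[B] = x = 0.645 M.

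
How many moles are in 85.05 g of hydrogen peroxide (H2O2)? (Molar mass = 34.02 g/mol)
Moles = 85.05 g ÷ 34.02 g/mol = 2.5 mol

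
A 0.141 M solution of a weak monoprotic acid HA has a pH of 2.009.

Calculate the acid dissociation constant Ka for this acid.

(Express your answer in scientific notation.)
K_a = 7.31e-04

[H⁺] = 10^(−pH) = 10^(−2.009) = 9.795e-03 M. For HA ⇌ H⁺ + A⁻, Ka = x²/(C − x) = (9.795e-03)²/(0.141 − 9.795e-03) = 7.31e-04.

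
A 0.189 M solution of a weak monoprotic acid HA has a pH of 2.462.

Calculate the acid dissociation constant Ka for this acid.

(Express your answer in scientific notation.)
K_a = 6.42e-05

[H⁺] = 10^(−pH) = 10^(−2.462) = 3.451e-03 M. For HA ⇌ H⁺ + A⁻, Ka = x²/(C − x) = (3.451e-03)²/(0.189 − 3.451e-03) = 6.42e-05.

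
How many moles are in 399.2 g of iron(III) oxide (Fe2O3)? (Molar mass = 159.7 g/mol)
Moles = 399.2 g ÷ 159.7 g/mol = 2.5 mol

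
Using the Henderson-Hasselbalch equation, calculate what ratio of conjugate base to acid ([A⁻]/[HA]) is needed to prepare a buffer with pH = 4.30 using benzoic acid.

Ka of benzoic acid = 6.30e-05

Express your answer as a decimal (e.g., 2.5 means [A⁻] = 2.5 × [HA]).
[A⁻]/[HA] = 1.257

pKa = −log(6.30e-05) = 4.2007. pH = pKa + log([A⁻]/[HA]). 4.30 = 4.2007 + log(ratio). log(ratio) = 4.30 − 4.2007 = 0.0993. ratio = 10^(0.0993) = 1.257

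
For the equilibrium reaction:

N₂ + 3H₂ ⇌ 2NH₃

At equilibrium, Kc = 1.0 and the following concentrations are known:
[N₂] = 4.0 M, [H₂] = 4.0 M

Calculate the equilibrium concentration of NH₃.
[NH₃] = 16.0000 M

Kc = ([NH₃]^2) / ([N₂] × [H₂]^3) = 1.0
[NH₃]^2 = Kc · (reactant terms)/(other product terms) = 1.0 · 256 / 1 = 256
[NH₃] = (256)^(1/2) = 16.0000 M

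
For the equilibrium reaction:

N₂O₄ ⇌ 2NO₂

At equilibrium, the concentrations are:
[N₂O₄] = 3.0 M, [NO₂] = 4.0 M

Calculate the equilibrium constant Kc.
K_c = 5.3333

Kc = ([NO₂]^2) / ([N₂O₄])
   = ((4.0)^2) / ((3.0))
   = 16 / 3 = 5.3333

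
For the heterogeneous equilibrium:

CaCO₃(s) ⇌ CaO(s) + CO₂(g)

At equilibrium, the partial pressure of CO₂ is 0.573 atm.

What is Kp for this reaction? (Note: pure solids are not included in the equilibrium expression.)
K_p = 0.573

Solids (CaCO₃, CaO) have activity 1 and are excluded.
Kp = P(CO₂) = 0.573.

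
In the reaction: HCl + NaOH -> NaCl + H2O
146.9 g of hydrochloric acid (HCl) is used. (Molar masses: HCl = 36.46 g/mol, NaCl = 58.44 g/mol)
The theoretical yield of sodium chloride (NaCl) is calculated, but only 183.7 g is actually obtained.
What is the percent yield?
Moles of HCl = 146.9 g ÷ 36.46 g/mol = 4.02907 mol
Mole ratio: 1 mol NaCl / 1 mol HCl
Moles of NaCl = 4.02907 × (1/1) = 4.02907 mol
Theoretical yield = 4.02907 mol × 58.44 g/mol = 235.46 g
Actual yield = 183.7 g
Percent yield = (183.7 / 235.46) × 100% = 78.0%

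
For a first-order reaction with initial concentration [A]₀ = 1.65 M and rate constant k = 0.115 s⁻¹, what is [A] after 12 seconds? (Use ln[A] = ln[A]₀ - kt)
0.4151 M

ln[A] = ln[A]₀ - k·t = ln(1.65) - (0.115)·(12) = 0.5008 - 1.3800 = -0.8792
[A] = e^(-0.8792) = 0.4151 M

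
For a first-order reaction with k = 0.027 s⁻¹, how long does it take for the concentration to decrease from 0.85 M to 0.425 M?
25.67 s

From ln[A] = ln[A]₀ - k·t: t = ln([A]₀/[A])/k = ln(0.85/0.425)/0.027 = ln(2.0000)/0.027 = 0.6931/0.027 = 25.67 s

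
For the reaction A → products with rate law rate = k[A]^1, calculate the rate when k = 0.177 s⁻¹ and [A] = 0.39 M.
0.06903 M/s

rate = k·[A]^1 = 0.177·(0.39)^1 = 0.177·0.39 = 0.06903 M/s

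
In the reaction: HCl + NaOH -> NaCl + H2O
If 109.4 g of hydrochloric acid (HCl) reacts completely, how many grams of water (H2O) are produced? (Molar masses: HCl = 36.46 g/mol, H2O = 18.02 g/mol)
Moles of HCl = 109.4 g ÷ 36.46 g/mol = 3.00055 mol
Mole ratio: 1 mol H2O / 1 mol HCl
Moles of H2O = 3.00055 × (1/1) = 3.00055 mol
Mass of H2O = 3.00055 mol × 18.02 g/mol = 54.07 g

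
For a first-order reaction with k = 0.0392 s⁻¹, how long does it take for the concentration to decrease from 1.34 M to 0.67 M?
17.68 s

From ln[A] = ln[A]₀ - k·t: t = ln([A]₀/[A])/k = ln(1.34/0.67)/0.0392 = ln(2.0000)/0.0392 = 0.6931/0.0392 = 17.68 s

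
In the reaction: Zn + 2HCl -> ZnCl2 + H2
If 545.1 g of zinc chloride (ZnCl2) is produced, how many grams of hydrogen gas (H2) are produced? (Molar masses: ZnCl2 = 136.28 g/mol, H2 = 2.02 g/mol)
Moles of ZnCl2 = 545.1 g ÷ 136.28 g/mol = 3.99985 mol
Mole ratio: 1 mol H2 / 1 mol ZnCl2
Moles of H2 = 3.99985 × (1/1) = 3.99985 mol
Mass of H2 = 3.99985 mol × 2.02 g/mol = 8.08 g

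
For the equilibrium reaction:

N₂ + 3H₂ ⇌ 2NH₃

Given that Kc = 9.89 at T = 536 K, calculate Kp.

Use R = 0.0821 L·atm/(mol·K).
K_p = 0.0051

Δn = (moles gaseous products) − (moles gaseous reactants) = -2
T = 536 K; RT = 0.0821 × 536 = 44.0056
Kp = Kc·(RT)^Δn = 9.89 × (44.0056)^-2 = 9.89 × 0.000516397 = 0.0051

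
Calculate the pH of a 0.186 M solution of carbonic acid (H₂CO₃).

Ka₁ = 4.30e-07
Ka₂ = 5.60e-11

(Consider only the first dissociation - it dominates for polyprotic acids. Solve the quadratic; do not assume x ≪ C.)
pH = 3.55

x² + Ka₁·x − Ka₁·C = 0 with Ka₁ = 4.30e-07, C = 0.186.
x = (−Ka₁ + √(Ka₁² + 4·Ka₁·C))/2 = 2.8259e-04 M, so pH = 3.55.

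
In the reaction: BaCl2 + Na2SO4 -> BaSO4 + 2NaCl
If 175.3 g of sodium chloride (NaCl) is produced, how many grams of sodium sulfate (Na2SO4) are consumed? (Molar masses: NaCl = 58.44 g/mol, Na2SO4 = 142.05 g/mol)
Moles of NaCl = 175.3 g ÷ 58.44 g/mol = 2.99966 mol
Mole ratio: 1 mol Na2SO4 / 2 mol NaCl
Moles of Na2SO4 = 2.99966 × (1/2) = 1.49983 mol
Mass of Na2SO4 = 1.49983 mol × 142.05 g/mol = 213.1 g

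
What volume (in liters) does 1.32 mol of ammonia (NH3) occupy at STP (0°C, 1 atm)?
At STP, 1 mol of gas occupies 22.4 L
Volume = 1.32 mol × 22.4 L/mol = 29.57 L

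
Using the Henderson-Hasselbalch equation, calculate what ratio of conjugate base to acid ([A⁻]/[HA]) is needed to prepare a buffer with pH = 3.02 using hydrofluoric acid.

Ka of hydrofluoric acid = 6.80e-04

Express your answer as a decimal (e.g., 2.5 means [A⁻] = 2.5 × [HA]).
[A⁻]/[HA] = 0.712

pKa = −log(6.80e-04) = 3.1675. pH = pKa + log([A⁻]/[HA]). 3.02 = 3.1675 + log(ratio). log(ratio) = 3.02 − 3.1675 = -0.1475. ratio = 10^(-0.1475) = 0.712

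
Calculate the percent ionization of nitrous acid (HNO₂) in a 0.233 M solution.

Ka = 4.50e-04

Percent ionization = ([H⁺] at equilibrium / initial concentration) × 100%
Percent ionization = 4.3%

Let x = [H⁺]. Ka = x²/(C - x) ⇒ x² + (4.50e-04)x - (4.50e-04)(0.233) = 0. x = 1.0017e-02. Percent = (1.0017e-02/0.233) × 100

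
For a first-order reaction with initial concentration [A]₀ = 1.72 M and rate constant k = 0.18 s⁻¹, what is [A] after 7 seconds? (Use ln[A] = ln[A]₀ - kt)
0.4879 M

ln[A] = ln[A]₀ - k·t = ln(1.72) - (0.18)·(7) = 0.5423 - 1.2600 = -0.7177
[A] = e^(-0.7177) = 0.4879 M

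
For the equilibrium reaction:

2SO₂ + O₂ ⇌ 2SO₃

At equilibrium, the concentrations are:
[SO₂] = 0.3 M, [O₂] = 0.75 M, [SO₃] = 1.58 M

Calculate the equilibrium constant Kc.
K_c = 36.9837

Kc = ([SO₃]^2) / ([SO₂]^2 × [O₂])
   = ((1.58)^2) / ((0.3)^2·(0.75))
   = 2.4964 / 0.0675 = 36.9837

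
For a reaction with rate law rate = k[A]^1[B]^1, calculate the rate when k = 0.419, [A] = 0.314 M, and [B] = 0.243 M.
0.03197 M/s

rate = k·[A]^1·[B]^1 = 0.419·(0.314)^1·(0.243)^1 = 0.419·0.314·0.243 = 0.03197 M/s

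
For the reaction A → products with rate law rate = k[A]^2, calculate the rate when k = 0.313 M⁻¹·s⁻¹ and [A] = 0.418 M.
0.05469 M/s

rate = k·[A]^2 = 0.313·(0.418)^2 = 0.313·0.174724 = 0.05469 M/s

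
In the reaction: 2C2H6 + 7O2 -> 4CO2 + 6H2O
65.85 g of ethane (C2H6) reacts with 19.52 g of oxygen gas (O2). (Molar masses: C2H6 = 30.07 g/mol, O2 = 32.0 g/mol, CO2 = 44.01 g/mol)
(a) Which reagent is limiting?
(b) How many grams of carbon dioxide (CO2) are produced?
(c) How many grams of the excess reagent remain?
(a) O2, (b) 15.34 g, (c) 60.61 g

Moles of C2H6 = 65.85 g ÷ 30.07 g/mol = 2.18989 mol
Moles of O2 = 19.52 g ÷ 32.0 g/mol = 0.61 mol
Moles ÷ coefficient: C2H6: 2.18989/2 = 1.095, O2: 0.61/7 = 0.08714
(a) O2 has the smaller value, so O2 is the limiting reagent.
(b) Moles of CO2 = 0.61 mol O2 × (4/7) = 0.348571 mol; mass = 0.348571 mol × 44.01 g/mol = 15.34 g
(c) C2H6 consumed = 0.61 × (2/7) = 0.174286 mol; remaining = 2.18989 − 0.174286 = 2.0156 mol; mass = 2.0156 mol × 30.07 g/mol = 60.61 g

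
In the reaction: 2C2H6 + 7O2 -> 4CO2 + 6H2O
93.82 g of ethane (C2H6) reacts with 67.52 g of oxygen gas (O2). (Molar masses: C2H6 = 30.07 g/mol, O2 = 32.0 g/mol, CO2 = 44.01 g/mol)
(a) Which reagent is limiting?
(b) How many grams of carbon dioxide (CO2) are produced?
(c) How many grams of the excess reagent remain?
(a) O2, (b) 53.06 g, (c) 75.69 g

Moles of C2H6 = 93.82 g ÷ 30.07 g/mol = 3.12005 mol
Moles of O2 = 67.52 g ÷ 32.0 g/mol = 2.11 mol
Moles ÷ coefficient: C2H6: 3.12005/2 = 1.56, O2: 2.11/7 = 0.3014
(a) O2 has the smaller value, so O2 is the limiting reagent.
(b) Moles of CO2 = 2.11 mol O2 × (4/7) = 1.20571 mol; mass = 1.20571 mol × 44.01 g/mol = 53.06 g
(c) C2H6 consumed = 2.11 × (2/7) = 0.602857 mol; remaining = 3.12005 − 0.602857 = 2.5172 mol; mass = 2.5172 mol × 30.07 g/mol = 75.69 g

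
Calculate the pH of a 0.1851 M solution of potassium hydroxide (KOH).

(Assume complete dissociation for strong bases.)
pH = 13.27

[OH⁻] = 0.1851 M for strong base. pOH = -log[OH⁻] = 0.73, pH = 14 - pOH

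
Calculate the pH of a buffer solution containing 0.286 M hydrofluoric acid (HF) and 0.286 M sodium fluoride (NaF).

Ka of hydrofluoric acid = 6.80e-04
pH = 3.17

pKa = -log(6.80e-04) = 3.17. pH = pKa + log([A⁻]/[HA]) = 3.17 + log(0.286/0.286)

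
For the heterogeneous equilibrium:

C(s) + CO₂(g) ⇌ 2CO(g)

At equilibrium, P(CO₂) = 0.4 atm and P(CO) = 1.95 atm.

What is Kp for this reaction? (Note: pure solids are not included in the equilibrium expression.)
K_p = 9.506

Solid C is excluded.
Kp = P(CO)²/P(CO₂) = (1.95)²/0.4 = 3.802/0.4 = 9.506.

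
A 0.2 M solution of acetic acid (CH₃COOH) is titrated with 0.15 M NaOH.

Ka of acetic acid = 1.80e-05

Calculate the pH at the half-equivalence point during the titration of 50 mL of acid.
pH = pKa = 4.74

At the half-equivalence point, [HA] = [A⁻], so by Henderson–Hasselbalch pH = pKa + log(1) = pKa.
pKa = −log(1.80e-05) = 4.74.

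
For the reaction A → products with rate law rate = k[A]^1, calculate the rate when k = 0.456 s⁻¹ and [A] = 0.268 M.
0.1222 M/s

rate = k·[A]^1 = 0.456·(0.268)^1 = 0.456·0.268 = 0.1222 M/s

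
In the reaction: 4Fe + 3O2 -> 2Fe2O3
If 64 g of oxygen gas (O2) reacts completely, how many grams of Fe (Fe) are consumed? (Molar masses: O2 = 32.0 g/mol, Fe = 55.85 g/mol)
Moles of O2 = 64 g ÷ 32.0 g/mol = 2 mol
Mole ratio: 4 mol Fe / 3 mol O2
Moles of Fe = 2 × (4/3) = 2.66667 mol
Mass of Fe = 2.66667 mol × 55.85 g/mol = 148.9 g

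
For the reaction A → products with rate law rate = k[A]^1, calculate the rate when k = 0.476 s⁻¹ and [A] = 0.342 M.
0.1628 M/s

rate = k·[A]^1 = 0.476·(0.342)^1 = 0.476·0.342 = 0.1628 M/s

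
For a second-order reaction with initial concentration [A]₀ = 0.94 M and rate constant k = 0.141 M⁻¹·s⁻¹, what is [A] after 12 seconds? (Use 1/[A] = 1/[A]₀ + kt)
0.3629 M

1/[A] = 1/[A]₀ + k·t = 1/0.94 + (0.141)·(12) = 1.0638 + 1.6920 = 2.7558
[A] = 1/2.7558 = 0.3629 M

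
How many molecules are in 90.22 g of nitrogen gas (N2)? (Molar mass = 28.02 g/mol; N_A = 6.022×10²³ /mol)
Moles = 90.22 g ÷ 28.02 g/mol = 3.21984 mol
Molecules = 3.21984 mol × 6.022×10²³ /mol = 1.939e+24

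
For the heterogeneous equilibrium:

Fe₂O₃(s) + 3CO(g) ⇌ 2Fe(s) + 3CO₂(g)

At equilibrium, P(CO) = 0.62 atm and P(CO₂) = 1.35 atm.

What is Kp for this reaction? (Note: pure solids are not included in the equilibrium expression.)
K_p = 10.323

Solids (Fe₂O₃, Fe) are excluded.
Kp = P(CO₂)³/P(CO)³ = (1.35)³/(0.62)³ = 2.46/0.2383 = 10.323.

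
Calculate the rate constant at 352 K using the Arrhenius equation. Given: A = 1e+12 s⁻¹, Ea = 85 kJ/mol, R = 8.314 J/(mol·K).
2.43e-01 s⁻¹

k = A·exp(-Ea/(R·T)) = 1e+12·exp(-85000/(8.314·352)) = 1e+12·exp(-29.0447) = 1e+12·2.4326e-13 = 2.43e-01 s⁻¹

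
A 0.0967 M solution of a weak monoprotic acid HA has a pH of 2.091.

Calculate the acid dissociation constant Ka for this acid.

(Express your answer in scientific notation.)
K_a = 7.42e-04

[H⁺] = 10^(−pH) = 10^(−2.091) = 8.110e-03 M. For HA ⇌ H⁺ + A⁻, Ka = x²/(C − x) = (8.110e-03)²/(0.0967 − 8.110e-03) = 7.42e-04.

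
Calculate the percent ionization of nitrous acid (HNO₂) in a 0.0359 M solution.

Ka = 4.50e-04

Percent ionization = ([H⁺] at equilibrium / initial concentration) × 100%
Percent ionization = 10.6%

Let x = [H⁺]. Ka = x²/(C - x) ⇒ x² + (4.50e-04)x - (4.50e-04)(0.0359) = 0. x = 3.8006e-03. Percent = (3.8006e-03/0.0359) × 100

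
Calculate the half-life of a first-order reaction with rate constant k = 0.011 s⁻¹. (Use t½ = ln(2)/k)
63.01 s

t½ = ln(2)/k = 0.6931/0.011 = 63.01 s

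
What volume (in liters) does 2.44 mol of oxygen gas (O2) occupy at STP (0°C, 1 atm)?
At STP, 1 mol of gas occupies 22.4 L
Volume = 2.44 mol × 22.4 L/mol = 54.66 L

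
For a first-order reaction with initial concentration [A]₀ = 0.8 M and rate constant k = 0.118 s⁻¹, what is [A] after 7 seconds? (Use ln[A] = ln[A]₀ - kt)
0.3502 M

ln[A] = ln[A]₀ - k·t = ln(0.8) - (0.118)·(7) = -0.2231 - 0.8260 = -1.0491
[A] = e^(-1.0491) = 0.3502 M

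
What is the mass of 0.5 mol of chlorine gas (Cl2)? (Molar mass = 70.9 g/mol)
Mass = 0.5 mol × 70.9 g/mol = 35.45 g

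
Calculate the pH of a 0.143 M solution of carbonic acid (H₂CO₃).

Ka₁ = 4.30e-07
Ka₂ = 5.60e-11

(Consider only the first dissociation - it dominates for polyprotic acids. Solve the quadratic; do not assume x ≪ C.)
pH = 3.61

x² + Ka₁·x − Ka₁·C = 0 with Ka₁ = 4.30e-07, C = 0.143.
x = (−Ka₁ + √(Ka₁² + 4·Ka₁·C))/2 = 2.4776e-04 M, so pH = 3.61.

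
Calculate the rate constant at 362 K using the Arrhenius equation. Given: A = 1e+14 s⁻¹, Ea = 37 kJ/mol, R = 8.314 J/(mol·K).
4.58e+08 s⁻¹

k = A·exp(-Ea/(R·T)) = 1e+14·exp(-37000/(8.314·362)) = 1e+14·exp(-12.2937) = 1e+14·4.5804e-06 = 4.58e+08 s⁻¹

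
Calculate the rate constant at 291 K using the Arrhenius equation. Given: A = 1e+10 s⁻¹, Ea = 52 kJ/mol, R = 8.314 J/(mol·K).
4.63e+00 s⁻¹

k = A·exp(-Ea/(R·T)) = 1e+10·exp(-52000/(8.314·291)) = 1e+10·exp(-21.4932) = 1e+10·4.6306e-10 = 4.63e+00 s⁻¹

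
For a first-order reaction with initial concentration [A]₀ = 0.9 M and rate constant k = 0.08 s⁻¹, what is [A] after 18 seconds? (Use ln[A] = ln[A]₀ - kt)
0.2132 M

ln[A] = ln[A]₀ - k·t = ln(0.9) - (0.08)·(18) = -0.1054 - 1.4400 = -1.5454
[A] = e^(-1.5454) = 0.2132 M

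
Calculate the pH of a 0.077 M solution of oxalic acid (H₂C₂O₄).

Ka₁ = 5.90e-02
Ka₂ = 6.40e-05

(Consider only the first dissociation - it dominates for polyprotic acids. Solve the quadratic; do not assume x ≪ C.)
pH = 1.36

x² + Ka₁·x − Ka₁·C = 0 with Ka₁ = 5.90e-02, C = 0.077.
x = (−Ka₁ + √(Ka₁² + 4·Ka₁·C))/2 = 4.4075e-02 M, so pH = 1.36.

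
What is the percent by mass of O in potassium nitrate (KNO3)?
Mass of O in formula = 16.0 × 3 = 48 g/mol
Molar mass = 101.11 g/mol
% O = (48/101.11) × 100% = 47.47%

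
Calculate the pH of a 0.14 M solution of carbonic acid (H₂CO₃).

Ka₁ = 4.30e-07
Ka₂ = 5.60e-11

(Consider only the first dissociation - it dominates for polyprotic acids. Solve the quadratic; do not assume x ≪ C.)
pH = 3.61

x² + Ka₁·x − Ka₁·C = 0 with Ka₁ = 4.30e-07, C = 0.14.
x = (−Ka₁ + √(Ka₁² + 4·Ka₁·C))/2 = 2.4514e-04 M, so pH = 3.61.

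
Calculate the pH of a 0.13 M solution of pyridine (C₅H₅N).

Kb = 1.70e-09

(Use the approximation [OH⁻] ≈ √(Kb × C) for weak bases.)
pH = 9.17

[OH⁻] = √(Kb × C) = √(1.70e-09 × 0.13) = 1.4866e-05. pOH = 4.83, pH = 14 - pOH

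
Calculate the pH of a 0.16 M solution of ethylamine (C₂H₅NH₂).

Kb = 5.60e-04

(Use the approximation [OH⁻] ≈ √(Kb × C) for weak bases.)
pH = 11.98

[OH⁻] = √(Kb × C) = √(5.60e-04 × 0.16) = 9.4657e-03. pOH = 2.02, pH = 14 - pOH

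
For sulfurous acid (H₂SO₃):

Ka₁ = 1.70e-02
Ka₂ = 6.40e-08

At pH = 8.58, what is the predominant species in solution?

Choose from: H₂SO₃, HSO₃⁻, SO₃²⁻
SO₃²⁻

pKa1 = 1.77, pKa2 = 7.19. Each pKa is the crossover between adjacent species; pH = 8.58 lies in the region where SO₃²⁻ predominates.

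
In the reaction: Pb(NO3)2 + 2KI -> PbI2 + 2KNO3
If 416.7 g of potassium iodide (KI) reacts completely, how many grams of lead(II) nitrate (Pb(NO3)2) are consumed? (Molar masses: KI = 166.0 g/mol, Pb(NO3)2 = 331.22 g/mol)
Moles of KI = 416.7 g ÷ 166.0 g/mol = 2.51024 mol
Mole ratio: 1 mol Pb(NO3)2 / 2 mol KI
Moles of Pb(NO3)2 = 2.51024 × (1/2) = 1.25512 mol
Mass of Pb(NO3)2 = 1.25512 mol × 331.22 g/mol = 415.7 g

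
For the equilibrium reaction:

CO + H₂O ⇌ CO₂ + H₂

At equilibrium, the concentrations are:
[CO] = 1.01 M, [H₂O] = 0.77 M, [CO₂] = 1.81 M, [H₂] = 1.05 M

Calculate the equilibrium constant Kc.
K_c = 2.4437

Kc = ([CO₂] × [H₂]) / ([CO] × [H₂O])
   = ((1.81)·(1.05)) / ((1.01)·(0.77))
   = 1.9005 / 0.7777 = 2.4437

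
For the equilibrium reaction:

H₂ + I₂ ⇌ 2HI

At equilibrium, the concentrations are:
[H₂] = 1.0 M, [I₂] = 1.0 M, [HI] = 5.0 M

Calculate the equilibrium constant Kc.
K_c = 25.0000

Kc = ([HI]^2) / ([H₂] × [I₂])
   = ((5.0)^2) / ((1.0)·(1.0))
   = 25 / 1 = 25.0000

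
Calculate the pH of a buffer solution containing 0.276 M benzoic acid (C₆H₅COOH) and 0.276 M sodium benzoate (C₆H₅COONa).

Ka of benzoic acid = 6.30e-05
pH = 4.20

pKa = -log(6.30e-05) = 4.20. pH = pKa + log([A⁻]/[HA]) = 4.20 + log(0.276/0.276)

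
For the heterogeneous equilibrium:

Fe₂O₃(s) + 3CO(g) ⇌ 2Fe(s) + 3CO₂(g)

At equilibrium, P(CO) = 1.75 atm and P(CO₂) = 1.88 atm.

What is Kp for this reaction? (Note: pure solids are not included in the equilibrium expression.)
K_p = 1.240

Solids (Fe₂O₃, Fe) are excluded.
Kp = P(CO₂)³/P(CO)³ = (1.88)³/(1.75)³ = 6.645/5.359 = 1.240.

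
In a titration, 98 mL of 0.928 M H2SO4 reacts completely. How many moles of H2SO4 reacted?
Moles = Molarity × Volume (L)
Moles = 0.928 M × 0.098 L = 0.09094 mol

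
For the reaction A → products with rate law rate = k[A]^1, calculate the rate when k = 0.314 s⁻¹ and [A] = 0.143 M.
0.0449 M/s

rate = k·[A]^1 = 0.314·(0.143)^1 = 0.314·0.143 = 0.0449 M/s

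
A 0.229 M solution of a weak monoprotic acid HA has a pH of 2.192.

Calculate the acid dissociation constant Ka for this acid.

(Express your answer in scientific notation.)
K_a = 1.86e-04

[H⁺] = 10^(−pH) = 10^(−2.192) = 6.427e-03 M. For HA ⇌ H⁺ + A⁻, Ka = x²/(C − x) = (6.427e-03)²/(0.229 − 6.427e-03) = 1.86e-04.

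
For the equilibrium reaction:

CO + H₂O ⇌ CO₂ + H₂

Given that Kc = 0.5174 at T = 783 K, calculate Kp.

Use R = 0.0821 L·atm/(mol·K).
K_p = 0.5174

Δn = (moles gaseous products) − (moles gaseous reactants) = 0
T = 783 K; RT = 0.0821 × 783 = 64.2843
Kp = Kc·(RT)^Δn = 0.5174 × (64.2843)^0 = 0.5174 × 1 = 0.5174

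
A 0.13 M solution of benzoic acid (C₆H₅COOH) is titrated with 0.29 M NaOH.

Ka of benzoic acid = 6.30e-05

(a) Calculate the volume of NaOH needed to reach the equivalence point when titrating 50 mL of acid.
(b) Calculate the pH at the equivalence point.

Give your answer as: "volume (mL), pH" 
V = 22.4 mL, pH = 8.58

(a) At equivalence: moles acid = moles base.
moles acid = 0.13 × 0.05 = 0.0065 mol; V_NaOH = 0.0065/0.29 = 0.02241 L = 22.4 mL.
(b) At equivalence, all acid → conjugate base A⁻ at [A⁻] = 0.0065/0.07241 = 0.08976 M.
Kb = Kw/Ka = 1.0e-14/6.30e-05 = 1.587e-10; [OH⁻] = √(Kb·[A⁻]) = 3.775e-06; pOH = 5.42; pH = 14 − pOH = 8.58.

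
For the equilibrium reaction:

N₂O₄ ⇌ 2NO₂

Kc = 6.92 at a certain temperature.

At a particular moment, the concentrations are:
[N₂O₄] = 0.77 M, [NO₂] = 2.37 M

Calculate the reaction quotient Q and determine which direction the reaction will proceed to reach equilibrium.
Q = 7.295, Q > K, reaction proceeds reverse (toward reactants)

Q = ([NO₂]^2) / ([N₂O₄])
  = ((2.37)^2) / ((0.77)) = 5.6169/0.77 = 7.295
Since Q = 7.295 > Kc = 6.92, the reaction proceeds reverse (toward reactants) to reach equilibrium.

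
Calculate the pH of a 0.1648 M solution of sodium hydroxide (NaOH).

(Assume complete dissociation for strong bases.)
pH = 13.22

[OH⁻] = 0.1648 M for strong base. pOH = -log[OH⁻] = 0.78, pH = 14 - pOH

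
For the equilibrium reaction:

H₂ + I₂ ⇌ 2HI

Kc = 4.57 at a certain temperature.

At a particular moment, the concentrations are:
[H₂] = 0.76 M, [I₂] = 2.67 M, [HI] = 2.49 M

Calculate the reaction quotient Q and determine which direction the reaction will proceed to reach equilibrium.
Q = 3.055, Q < K, reaction proceeds forward (toward products)

Q = ([HI]^2) / ([H₂] × [I₂])
  = ((2.49)^2) / ((0.76)·(2.67)) = 6.2001/2.0292 = 3.055
Since Q = 3.055 < Kc = 4.57, the reaction proceeds forward (toward products) to reach equilibrium.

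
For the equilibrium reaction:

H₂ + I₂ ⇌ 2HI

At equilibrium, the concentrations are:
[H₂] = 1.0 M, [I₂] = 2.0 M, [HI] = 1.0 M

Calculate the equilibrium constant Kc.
K_c = 0.5000

Kc = ([HI]^2) / ([H₂] × [I₂])
   = ((1.0)^2) / ((1.0)·(2.0))
   = 1 / 2 = 0.5000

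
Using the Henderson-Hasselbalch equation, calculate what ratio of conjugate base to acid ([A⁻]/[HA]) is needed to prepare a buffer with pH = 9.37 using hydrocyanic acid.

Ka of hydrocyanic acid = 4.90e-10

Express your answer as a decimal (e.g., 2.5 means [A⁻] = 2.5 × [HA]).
[A⁻]/[HA] = 1.149

pKa = −log(4.90e-10) = 9.3098. pH = pKa + log([A⁻]/[HA]). 9.37 = 9.3098 + log(ratio). log(ratio) = 9.37 − 9.3098 = 0.0602. ratio = 10^(0.0602) = 1.149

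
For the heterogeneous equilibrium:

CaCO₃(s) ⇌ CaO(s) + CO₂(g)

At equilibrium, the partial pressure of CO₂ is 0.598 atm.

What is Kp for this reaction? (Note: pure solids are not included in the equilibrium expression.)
K_p = 0.598

Solids (CaCO₃, CaO) have activity 1 and are excluded.
Kp = P(CO₂) = 0.598.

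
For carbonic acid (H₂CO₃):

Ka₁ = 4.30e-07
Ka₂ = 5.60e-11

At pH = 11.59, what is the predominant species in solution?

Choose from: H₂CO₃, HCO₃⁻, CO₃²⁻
CO₃²⁻

pKa1 = 6.37, pKa2 = 10.25. Each pKa is the crossover between adjacent species; pH = 11.59 lies in the region where CO₃²⁻ predominates.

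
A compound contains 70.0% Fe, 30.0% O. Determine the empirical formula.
Moles of Fe = 70.0 g / 55.85 g/mol = 1.253 mol
Moles of O = 30.0 g / 16.0 g/mol = 1.875 mol

Smallest moles = 1.253
Divide all by smallest:
Fe: 1.253 / 1.253 = 1.00
O: 1.875 / 1.253 = 1.50

Empirical formula: Fe2O3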